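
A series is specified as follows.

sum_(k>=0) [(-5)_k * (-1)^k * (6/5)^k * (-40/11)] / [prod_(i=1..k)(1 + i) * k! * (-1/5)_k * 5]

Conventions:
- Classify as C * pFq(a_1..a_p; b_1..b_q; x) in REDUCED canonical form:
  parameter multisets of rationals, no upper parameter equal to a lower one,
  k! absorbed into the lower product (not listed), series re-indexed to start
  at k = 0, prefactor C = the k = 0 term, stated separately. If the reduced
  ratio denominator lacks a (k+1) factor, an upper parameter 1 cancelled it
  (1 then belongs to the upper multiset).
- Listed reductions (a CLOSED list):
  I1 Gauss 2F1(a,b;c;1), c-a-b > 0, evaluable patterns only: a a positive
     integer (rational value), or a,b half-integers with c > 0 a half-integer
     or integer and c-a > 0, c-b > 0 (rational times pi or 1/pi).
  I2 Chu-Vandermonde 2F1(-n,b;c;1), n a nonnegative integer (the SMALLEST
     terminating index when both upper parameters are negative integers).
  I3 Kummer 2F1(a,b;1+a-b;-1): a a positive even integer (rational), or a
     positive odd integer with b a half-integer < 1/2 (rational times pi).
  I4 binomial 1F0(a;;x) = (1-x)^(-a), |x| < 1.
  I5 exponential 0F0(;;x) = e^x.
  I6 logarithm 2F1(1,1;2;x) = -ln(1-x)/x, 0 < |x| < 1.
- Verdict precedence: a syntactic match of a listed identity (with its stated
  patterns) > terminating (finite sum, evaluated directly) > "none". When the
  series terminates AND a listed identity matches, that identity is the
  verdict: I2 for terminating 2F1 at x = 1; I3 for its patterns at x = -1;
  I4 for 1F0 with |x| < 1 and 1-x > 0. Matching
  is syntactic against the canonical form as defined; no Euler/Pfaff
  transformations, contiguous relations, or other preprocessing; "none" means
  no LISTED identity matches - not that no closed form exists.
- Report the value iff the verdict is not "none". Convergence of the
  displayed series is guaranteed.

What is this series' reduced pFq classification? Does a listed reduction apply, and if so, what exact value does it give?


Reduced: x = -6/5, 1F2, upper = {-5}, lower = {-1/5, 2}, C = -8/11. Verdict: terminating (-5 upstairs). 6 nonzero terms in all; added directly. Hence: 168156/7315.

Key observation: x = (-6/5) and the constant factors (C = -8/11, x = -6/5) combine into one prefactor.
Ratio: r(k) = (-6/5) * (k-5) / [(k-1/5) (k+2) (k+1)] - rational in k, leading ratio (-6/5); with t_0 = -8/11, classification follows.


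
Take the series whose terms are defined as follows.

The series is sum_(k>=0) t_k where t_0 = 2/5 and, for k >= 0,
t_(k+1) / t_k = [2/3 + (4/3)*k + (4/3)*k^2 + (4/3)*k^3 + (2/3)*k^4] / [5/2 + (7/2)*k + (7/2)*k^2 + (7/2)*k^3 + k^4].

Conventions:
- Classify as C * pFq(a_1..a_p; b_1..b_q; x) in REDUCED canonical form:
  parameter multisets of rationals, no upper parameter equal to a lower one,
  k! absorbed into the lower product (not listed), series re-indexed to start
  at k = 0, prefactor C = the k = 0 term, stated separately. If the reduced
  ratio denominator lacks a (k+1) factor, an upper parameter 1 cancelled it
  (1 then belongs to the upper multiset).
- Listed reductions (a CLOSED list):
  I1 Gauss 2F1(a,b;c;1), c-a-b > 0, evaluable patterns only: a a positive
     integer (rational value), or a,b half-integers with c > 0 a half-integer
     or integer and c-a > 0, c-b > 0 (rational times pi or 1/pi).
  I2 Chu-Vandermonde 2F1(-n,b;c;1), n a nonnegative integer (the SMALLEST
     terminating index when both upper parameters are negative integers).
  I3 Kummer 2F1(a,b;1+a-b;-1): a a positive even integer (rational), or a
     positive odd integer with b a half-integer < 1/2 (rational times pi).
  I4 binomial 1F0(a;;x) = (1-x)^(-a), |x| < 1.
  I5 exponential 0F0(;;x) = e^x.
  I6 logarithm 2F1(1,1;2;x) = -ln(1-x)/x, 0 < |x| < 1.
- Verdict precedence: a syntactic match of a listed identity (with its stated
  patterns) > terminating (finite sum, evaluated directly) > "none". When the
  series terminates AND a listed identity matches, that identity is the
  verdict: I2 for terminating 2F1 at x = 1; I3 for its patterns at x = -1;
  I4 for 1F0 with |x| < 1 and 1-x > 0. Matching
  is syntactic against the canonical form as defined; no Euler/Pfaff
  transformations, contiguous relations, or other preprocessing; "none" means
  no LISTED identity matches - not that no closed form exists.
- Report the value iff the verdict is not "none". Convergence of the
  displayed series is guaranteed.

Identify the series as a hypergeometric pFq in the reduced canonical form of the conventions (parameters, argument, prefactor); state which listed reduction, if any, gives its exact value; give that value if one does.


Prefactor 2/5, argument 2/3: 2F1 with upper {1, 1} over lower {5/2}. Verdict: none (x = 2/3): each listed identity misses the multisets {1, 1} ; {5/2}.

Key step: from the first term 2/5: the ratio is unreduced: k^2 + 1 divides both sides (C = 2/5).
Adjacent-term ratio: r(k) = (2/3) * (k+1) (k+1) / [(k+5/2) (k+1)] ; factor over Q: parameters, x = (2/3), and C = 2/5.


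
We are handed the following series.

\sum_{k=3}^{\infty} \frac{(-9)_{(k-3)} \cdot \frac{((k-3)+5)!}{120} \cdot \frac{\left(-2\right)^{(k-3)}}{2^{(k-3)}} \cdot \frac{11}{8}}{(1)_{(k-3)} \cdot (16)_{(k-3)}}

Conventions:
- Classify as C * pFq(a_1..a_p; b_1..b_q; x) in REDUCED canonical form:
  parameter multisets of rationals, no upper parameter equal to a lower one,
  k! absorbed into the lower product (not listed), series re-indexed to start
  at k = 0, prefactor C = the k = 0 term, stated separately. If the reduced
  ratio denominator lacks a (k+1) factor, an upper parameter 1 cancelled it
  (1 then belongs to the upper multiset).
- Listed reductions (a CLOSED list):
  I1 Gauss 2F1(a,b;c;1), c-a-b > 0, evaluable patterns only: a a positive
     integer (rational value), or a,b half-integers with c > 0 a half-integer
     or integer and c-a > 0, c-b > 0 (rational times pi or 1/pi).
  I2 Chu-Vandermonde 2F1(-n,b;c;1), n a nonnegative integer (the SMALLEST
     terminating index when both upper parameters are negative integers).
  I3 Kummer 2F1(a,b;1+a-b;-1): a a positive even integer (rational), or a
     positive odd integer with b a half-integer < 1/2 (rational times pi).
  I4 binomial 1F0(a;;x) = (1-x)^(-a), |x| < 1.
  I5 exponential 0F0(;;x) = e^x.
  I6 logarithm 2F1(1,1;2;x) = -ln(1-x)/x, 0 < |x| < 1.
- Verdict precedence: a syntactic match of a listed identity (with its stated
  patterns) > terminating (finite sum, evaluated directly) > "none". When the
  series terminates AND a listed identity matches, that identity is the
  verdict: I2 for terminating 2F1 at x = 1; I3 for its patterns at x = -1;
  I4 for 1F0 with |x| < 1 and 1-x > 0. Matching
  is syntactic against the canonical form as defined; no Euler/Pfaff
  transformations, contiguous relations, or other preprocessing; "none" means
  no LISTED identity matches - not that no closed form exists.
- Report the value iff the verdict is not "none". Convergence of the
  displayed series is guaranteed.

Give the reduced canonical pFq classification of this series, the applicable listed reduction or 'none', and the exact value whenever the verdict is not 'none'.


At argument -1: a 2F1 with upper {-9, 6}, lower {16}, scaled by C = \frac{11}{8}. Verdict: this is Kummer (I3) (x = -1; c = 16 equals 1+a-b for upper {-9, 6}: listed pattern). Sum: \frac{1001}{32}.

First insight: x = -1 and the two k-th powers (C = 11/8) combine into one argument.
Consecutive-term ratio: r(k) = -1 * (k-9) (k+6) / [(k+16) (k+1)] - rational in k. x = -1; t_0 = \frac{11}{8}; negate the roots.


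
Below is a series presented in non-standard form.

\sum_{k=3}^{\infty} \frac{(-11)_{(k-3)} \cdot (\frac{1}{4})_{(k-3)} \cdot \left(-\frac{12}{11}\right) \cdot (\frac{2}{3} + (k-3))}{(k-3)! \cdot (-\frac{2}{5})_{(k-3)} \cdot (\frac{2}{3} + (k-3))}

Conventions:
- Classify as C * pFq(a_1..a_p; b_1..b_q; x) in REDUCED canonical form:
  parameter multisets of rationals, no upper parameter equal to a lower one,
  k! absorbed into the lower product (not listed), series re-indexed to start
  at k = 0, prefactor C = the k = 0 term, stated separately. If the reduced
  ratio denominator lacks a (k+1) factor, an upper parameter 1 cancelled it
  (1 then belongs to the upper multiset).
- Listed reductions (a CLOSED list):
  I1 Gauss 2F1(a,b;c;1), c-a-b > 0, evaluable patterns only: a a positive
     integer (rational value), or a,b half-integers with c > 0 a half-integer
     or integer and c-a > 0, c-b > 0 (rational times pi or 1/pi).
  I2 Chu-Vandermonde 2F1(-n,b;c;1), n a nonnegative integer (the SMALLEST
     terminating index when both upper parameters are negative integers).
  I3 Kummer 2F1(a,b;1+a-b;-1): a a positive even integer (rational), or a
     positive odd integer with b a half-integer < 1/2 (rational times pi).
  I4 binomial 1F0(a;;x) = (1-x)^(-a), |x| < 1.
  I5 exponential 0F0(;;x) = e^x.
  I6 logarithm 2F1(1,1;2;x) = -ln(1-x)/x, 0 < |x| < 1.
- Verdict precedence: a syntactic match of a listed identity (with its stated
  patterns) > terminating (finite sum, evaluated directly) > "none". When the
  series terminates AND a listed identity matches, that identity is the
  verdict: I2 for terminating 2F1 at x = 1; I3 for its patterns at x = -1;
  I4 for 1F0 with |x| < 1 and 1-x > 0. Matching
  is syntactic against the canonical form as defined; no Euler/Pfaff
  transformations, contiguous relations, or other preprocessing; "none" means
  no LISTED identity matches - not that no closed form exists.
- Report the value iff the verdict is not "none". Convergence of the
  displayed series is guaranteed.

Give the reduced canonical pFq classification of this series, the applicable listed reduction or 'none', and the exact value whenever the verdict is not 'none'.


With C = -\frac{12}{11}: the canonical form is 2F1(-11, \frac{1}{4}; -\frac{2}{5}; 1). Verdict: this is Chu-Vandermonde (I2) (terminating 2F1 at x = 1 with n = 11, b = 1/4, c = -\frac{2}{5}). Value: -\frac{517894005808977}{887774035050496}.

Structural cue: with t_0 = -\frac{12}{11}, the factor k + 2/3 cancels (top and bottom), leaving C = -12/11, x = 1.
Adjacent-term ratio: r(k) = 1 * (k-11) (k+\frac{1}{4}) / [(k-\frac{2}{5}) (k+1)] - poly over poly, x = 1 from leading terms; C = -\frac{12}{11} at k = 0.


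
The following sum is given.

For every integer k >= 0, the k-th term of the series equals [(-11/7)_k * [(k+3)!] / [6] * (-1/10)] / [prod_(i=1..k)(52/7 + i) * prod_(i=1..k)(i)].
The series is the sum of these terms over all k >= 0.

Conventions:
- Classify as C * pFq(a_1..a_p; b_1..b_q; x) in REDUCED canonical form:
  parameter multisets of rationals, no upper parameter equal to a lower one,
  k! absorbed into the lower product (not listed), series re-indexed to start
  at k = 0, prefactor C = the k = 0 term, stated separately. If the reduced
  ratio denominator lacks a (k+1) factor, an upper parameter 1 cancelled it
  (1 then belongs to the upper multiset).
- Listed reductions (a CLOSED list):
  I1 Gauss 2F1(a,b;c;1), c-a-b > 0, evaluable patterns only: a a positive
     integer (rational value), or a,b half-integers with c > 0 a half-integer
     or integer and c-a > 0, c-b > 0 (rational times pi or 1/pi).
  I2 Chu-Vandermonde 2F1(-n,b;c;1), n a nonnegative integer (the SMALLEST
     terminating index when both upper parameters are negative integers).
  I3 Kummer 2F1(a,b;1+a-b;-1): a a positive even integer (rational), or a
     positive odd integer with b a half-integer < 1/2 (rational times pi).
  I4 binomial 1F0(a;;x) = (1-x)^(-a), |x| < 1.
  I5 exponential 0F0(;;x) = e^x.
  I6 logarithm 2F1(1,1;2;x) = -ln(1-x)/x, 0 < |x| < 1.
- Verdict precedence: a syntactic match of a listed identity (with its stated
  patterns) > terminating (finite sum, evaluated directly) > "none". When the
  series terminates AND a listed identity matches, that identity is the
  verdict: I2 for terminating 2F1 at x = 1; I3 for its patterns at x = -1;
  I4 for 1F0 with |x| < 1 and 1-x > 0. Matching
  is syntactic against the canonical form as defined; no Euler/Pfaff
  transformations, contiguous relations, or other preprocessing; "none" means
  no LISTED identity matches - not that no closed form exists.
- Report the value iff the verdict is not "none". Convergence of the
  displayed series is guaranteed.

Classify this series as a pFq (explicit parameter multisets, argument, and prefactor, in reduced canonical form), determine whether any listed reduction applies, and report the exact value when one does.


This is -1/10 * 2F1(-11/7, 4; 59/7; 1) in reduced canonical form. Verdict: Gauss (I1, integer-parameter pattern) matches (x = 1: the Gamma ratio telescopes since c-a-b = 6 > 0 and a = 4 in Z>0). Sum: -7657/201684.

The tell: t_0 being -1/10, the lower running product (prefactor -1/10) is a rising factorial.
Consecutive-term ratio: r(k) = 1 * (k-11/7) (k+4) / [(k+59/7) (k+1)] - poly over poly, x = 1 from leading terms; C = -1/10 at k = 0.


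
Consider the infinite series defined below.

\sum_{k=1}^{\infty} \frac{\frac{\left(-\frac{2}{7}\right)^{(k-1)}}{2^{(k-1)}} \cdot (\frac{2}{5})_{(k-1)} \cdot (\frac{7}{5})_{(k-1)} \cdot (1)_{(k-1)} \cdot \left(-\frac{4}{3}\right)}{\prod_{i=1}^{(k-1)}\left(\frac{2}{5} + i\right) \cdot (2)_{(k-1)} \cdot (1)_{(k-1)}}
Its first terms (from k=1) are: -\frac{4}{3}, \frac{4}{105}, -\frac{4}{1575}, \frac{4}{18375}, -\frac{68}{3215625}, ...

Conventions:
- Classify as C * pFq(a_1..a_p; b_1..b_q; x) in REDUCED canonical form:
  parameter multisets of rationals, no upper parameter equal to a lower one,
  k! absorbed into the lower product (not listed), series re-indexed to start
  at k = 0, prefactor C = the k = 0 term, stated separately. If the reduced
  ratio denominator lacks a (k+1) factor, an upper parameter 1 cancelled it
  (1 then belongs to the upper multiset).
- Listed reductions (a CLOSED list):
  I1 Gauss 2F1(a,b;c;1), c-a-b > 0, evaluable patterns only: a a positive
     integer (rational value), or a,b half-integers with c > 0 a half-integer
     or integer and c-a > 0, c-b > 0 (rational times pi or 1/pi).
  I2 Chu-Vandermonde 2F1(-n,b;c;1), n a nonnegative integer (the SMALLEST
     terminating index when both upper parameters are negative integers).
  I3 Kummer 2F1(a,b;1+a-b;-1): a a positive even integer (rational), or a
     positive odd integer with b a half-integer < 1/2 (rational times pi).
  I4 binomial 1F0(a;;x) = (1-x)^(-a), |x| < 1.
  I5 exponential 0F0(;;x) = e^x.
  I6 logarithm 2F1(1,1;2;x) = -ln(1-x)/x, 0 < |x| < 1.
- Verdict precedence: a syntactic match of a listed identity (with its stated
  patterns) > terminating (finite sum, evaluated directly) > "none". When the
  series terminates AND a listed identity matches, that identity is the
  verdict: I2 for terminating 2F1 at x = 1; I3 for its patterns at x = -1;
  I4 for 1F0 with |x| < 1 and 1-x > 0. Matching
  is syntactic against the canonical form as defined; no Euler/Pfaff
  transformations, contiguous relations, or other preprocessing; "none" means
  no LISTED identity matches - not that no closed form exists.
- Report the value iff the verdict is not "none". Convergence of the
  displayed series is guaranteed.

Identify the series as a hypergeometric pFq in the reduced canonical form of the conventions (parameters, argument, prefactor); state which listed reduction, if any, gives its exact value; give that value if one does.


The tell: x = -\frac{1}{7} and the lower running product (C = -4/3) is a rising factorial.
Adjacent-term ratio: r(k) = -\frac{1}{7} * (k+\frac{2}{5}) (k+1) / [(k+2) (k+1)] - rational; roots negated = parameters, x = -\frac{1}{7}, C = -\frac{4}{3}.

Classification (C = -\frac{4}{3}): 2F1 with upper {\frac{2}{5}, 1}, lower {2}, argument x = -\frac{1}{7}. Verdict: none (x = -\frac{1}{7}): each listed identity misses the multisets {\frac{2}{5}, 1} ; {2}.


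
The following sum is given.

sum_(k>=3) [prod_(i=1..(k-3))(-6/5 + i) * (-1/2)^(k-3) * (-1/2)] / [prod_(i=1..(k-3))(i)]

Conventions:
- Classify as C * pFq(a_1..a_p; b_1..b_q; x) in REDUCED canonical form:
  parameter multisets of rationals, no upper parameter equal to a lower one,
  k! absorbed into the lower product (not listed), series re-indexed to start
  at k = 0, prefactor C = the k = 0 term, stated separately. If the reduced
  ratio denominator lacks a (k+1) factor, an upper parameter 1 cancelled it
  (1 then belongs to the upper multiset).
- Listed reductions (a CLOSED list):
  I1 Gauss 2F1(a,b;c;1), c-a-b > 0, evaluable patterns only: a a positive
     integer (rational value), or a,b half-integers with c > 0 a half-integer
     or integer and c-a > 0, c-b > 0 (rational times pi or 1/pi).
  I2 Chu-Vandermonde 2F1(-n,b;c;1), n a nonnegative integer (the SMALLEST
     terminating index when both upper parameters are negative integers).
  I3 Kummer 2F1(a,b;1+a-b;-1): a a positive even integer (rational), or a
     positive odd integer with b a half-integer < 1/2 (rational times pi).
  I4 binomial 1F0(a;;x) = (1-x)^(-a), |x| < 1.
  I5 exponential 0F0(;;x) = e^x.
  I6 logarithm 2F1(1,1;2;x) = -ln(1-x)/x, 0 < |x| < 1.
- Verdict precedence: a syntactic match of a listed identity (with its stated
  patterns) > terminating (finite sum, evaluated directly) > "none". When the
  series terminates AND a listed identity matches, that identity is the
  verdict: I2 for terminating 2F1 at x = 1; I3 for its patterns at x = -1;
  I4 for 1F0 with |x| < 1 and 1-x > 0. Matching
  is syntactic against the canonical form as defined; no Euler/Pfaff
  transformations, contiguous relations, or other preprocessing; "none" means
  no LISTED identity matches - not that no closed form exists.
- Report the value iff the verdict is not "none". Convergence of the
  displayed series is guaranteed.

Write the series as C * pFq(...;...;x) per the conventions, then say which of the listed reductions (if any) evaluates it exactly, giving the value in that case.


Reduced: x = -1/2, 1F0, upper = {-1/5}, lower = {-}, C = -1/2. Verdict: binomial (I4) matches (the 1F0 binomial series: exponent 1/5, x = -1/2). Its exact value is (-1/2) * (3/2)^(1/5).

The tell: with t_0 = -1/2, the product of the first k integers (prefactor -1/2) is k!.
Ratio: r(k) = (-1/2) * (k-1/5) / [(k+1)] ; factor over Q: parameters, x = (-1/2), and C = -1/2.


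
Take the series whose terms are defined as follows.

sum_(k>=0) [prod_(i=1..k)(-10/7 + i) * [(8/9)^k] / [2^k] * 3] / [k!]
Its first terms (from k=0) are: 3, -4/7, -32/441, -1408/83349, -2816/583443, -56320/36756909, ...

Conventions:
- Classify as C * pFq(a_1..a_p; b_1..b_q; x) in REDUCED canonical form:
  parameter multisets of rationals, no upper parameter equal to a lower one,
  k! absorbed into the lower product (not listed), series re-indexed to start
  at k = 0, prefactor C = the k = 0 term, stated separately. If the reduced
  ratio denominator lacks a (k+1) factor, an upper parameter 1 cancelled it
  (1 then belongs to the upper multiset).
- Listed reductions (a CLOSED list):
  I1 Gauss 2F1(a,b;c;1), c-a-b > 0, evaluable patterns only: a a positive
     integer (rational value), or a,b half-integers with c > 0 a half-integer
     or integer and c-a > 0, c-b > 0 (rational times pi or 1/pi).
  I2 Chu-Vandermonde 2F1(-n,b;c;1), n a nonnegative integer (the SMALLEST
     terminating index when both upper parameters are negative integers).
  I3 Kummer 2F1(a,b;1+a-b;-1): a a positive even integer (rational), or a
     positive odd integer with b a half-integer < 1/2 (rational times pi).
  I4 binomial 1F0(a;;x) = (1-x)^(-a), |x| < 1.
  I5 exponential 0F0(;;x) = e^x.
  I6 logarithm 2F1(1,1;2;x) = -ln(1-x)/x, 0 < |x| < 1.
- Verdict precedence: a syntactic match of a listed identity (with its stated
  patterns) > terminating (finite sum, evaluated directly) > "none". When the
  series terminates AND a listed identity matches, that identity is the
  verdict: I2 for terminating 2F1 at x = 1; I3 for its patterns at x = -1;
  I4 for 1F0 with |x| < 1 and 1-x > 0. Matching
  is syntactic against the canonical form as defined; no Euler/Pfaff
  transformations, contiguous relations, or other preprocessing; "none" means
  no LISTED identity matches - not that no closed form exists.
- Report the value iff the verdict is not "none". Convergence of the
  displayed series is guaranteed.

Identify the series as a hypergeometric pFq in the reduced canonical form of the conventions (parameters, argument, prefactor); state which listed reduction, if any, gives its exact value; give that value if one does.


With C = 3: the canonical form is 1F0(-3/7; -; 4/9). Verdict: this is binomial (I4) (the 1F0 binomial series: exponent 3/7, x = 4/9). Hence: 3 * (5/9)^(3/7).

Key step: t_0 = 3 here, and the running product (C = 3) telescopes to a rising factorial.
Consecutive-term ratio: r(k) = (4/9) * (k-3/7) / [(k+1)] - rational in k. x = (4/9); t_0 = 3; negate the roots.


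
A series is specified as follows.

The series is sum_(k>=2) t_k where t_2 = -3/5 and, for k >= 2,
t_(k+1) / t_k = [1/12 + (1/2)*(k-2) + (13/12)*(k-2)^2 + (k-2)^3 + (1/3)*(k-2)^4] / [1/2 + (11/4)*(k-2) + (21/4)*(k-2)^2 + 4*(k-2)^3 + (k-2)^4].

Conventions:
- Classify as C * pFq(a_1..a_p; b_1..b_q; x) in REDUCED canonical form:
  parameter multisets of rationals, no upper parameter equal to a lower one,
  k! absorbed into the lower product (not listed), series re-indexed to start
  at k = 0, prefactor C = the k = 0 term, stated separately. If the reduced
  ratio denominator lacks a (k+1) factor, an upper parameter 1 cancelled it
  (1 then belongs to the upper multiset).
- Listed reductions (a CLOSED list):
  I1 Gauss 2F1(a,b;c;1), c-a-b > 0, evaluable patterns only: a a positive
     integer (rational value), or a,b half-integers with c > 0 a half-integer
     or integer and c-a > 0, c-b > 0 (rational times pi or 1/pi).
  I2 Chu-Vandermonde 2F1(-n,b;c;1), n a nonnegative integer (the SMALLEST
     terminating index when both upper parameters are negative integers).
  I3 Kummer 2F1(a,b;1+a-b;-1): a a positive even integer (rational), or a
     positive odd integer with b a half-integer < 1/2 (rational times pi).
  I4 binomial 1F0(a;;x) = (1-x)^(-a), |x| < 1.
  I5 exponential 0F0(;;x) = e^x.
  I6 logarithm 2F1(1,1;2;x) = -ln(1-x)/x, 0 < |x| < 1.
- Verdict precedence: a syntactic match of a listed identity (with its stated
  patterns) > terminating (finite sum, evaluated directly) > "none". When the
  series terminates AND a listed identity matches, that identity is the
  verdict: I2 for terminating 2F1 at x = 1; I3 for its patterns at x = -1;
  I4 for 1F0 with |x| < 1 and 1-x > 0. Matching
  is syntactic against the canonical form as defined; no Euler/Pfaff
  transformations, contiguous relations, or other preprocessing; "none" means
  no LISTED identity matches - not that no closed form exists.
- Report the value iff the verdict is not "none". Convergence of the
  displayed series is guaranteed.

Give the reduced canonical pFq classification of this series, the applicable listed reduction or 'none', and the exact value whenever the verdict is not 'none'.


This is -3/5 * 2F1(1, 1; 2; 1/3) in reduced canonical form. Verdict: the logarithmic series (I6) fires (the logarithm: parameters (1,1;2), x = 1/3). Sum: (9/5) * ln(2/3).

Structural cue: t_0 being -3/5, the parameter 1/2 appears in both the upper and lower lists and cancels (alongside the other common factor).
Adjacent-term ratio: r(k) = (1/3) * (k+1) (k+1) / [(k+2) (k+1)] - rational in k. x = (1/3); t_0 = -3/5; negate the roots.


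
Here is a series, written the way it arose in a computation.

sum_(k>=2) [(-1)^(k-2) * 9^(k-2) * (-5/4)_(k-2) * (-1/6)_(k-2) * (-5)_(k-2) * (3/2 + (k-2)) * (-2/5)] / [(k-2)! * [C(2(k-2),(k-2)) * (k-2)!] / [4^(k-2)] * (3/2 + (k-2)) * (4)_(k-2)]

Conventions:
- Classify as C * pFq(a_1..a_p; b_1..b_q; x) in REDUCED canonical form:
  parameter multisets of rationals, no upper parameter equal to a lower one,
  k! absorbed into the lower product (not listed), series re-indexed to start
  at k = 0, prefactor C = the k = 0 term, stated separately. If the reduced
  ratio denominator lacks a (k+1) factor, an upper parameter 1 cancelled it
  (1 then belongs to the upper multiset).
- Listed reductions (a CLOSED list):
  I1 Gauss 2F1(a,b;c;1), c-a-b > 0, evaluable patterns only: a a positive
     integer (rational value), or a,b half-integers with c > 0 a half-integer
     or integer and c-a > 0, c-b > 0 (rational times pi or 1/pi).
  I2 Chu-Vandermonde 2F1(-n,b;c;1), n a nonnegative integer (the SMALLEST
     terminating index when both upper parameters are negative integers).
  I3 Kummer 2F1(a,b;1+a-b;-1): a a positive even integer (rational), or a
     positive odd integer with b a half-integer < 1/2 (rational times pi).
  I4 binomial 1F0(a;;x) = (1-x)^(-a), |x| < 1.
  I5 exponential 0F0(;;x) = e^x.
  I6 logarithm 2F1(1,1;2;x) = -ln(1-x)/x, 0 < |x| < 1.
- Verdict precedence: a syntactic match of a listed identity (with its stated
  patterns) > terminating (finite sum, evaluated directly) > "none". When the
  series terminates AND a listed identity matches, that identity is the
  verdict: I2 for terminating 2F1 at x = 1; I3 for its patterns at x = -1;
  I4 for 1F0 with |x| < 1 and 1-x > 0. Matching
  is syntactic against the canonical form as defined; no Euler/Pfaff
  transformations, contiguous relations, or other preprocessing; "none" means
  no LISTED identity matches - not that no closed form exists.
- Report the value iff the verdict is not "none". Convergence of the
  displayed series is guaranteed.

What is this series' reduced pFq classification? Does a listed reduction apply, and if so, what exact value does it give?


This is -2/5 * 3F2(-5, -5/4, -1/6; 1/2, 4; -9) in reduced canonical form. Verdict: terminating. (-5)_k vanishes past k = 5, leaving a 6-term sum, computed directly. Sum: 586727/1146880.

Key observation: from the first term -2/5: the factor k + 3/2 cancels (top and bottom), leaving prefactor -2/5.
Consecutive-term ratio: r(k) = (-9) * (k-5) (k-5/4) (k-1/6) / [(k+1/2) (k+4) (k+1)] - rational in k. x = (-9); t_0 = -2/5; negate the roots.


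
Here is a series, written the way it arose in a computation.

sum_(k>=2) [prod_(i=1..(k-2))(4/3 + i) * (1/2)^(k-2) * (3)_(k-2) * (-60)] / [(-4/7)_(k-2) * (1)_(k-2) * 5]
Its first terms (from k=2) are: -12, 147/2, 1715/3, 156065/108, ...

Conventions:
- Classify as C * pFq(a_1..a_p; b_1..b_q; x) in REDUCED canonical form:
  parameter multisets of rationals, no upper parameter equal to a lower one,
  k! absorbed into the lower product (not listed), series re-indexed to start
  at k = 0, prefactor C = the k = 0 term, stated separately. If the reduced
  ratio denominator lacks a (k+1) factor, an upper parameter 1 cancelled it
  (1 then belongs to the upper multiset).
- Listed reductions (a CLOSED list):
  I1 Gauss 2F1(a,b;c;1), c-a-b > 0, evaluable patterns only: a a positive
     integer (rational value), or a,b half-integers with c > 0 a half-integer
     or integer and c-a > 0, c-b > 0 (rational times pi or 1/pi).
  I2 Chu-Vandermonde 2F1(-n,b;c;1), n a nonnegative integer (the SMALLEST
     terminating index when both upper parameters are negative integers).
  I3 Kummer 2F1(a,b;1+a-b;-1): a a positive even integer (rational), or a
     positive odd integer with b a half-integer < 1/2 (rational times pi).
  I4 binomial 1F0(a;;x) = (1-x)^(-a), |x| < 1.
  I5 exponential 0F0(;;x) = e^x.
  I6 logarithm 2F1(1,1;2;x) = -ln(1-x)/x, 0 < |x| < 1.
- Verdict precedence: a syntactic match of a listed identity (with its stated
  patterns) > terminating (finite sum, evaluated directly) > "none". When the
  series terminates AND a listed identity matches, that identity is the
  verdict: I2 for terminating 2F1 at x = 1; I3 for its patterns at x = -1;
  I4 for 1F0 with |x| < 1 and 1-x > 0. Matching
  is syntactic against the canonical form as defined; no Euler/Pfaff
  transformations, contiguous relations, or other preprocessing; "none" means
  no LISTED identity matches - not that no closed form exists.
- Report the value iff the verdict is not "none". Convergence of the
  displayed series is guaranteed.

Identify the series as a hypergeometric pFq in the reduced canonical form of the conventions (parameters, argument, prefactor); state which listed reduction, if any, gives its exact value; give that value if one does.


x = 1/2 here; the reduced form reads 2F1, upper {7/3, 3}, lower {-4/7}, C = -12. Verdict: none here - no I1-I6 shape fits x = 1/2 with lower {-4/7}.

Key step: from the first term -12: the constant factors (C = -12) combine into one prefactor.
Term ratio: r(k) = (1/2) * (k+7/3) (k+3) / [(k-4/7) (k+1)] - rational in k. x = (1/2); t_0 = -12; negate the roots.


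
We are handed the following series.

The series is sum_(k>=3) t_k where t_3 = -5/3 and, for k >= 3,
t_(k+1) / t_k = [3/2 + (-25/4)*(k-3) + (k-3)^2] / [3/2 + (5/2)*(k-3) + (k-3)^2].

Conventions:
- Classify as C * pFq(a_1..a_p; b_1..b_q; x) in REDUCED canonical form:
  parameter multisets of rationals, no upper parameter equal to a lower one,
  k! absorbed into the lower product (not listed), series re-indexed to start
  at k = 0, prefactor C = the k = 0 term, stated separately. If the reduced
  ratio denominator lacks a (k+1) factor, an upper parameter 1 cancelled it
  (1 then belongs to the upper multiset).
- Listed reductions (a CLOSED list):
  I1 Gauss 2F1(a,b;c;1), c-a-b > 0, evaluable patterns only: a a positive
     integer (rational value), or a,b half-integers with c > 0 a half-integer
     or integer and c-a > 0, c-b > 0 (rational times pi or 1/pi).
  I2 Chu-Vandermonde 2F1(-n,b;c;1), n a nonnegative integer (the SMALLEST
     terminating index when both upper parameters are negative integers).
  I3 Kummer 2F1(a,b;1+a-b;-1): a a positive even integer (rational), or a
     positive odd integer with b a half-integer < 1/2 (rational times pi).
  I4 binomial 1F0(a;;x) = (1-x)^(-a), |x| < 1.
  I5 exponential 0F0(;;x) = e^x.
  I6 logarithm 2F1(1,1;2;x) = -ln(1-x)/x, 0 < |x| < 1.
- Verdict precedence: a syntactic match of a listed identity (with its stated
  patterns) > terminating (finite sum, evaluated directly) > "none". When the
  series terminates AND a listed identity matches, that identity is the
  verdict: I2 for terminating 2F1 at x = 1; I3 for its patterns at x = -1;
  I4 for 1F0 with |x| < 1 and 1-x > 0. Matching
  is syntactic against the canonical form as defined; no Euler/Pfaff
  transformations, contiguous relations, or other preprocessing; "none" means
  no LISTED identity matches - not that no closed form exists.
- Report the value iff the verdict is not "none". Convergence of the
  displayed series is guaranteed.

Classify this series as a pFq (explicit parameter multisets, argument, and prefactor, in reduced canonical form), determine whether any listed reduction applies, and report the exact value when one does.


Key observation: with t_0 = -5/3, roots of the ratio polynomials (C = -5/3, x = 1) are the negated parameters.
Ratio: r(k) = 1 * (k-6) (k-1/4) / [(k+3/2) (k+1)] ; factor over Q: parameters, x = 1, and C = -5/3.

At argument 1: a 2F1 with upper {-6, -1/4}, lower {3/2}, scaled by C = -5/3. Verdict: Chu-Vandermonde (I2) matches (terminating 2F1 at x = 1 with n = 6, b = -1/4, c = 3/2). Value: -2185/832.


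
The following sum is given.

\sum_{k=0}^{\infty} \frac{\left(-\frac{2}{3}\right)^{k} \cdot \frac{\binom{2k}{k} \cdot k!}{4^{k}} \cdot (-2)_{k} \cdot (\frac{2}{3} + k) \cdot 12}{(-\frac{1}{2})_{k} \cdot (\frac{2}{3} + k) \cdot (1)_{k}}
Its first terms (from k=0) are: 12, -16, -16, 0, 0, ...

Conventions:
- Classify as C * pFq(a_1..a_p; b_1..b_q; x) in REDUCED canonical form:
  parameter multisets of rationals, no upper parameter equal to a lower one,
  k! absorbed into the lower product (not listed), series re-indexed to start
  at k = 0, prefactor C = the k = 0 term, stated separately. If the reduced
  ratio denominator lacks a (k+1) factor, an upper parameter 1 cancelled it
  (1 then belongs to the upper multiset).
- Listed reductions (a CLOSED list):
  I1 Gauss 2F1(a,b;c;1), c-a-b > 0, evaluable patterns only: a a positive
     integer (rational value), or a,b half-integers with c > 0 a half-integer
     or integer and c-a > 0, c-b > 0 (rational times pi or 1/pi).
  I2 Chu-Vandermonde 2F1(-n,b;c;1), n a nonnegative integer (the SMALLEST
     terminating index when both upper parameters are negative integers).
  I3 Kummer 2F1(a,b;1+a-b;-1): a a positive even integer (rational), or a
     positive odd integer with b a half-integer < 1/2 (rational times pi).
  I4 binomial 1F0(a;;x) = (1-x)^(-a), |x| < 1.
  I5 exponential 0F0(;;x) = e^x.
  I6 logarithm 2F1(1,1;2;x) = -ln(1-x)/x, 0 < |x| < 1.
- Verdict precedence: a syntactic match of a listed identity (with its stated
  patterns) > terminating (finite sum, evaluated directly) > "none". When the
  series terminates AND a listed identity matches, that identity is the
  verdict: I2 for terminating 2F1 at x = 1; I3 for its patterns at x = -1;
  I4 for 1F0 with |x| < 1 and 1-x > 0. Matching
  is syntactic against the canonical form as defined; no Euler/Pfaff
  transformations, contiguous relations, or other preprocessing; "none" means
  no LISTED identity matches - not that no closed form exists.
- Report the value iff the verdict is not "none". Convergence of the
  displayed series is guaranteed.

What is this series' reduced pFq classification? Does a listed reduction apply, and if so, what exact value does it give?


Key step: t_0 = 12 here, and C(2k,k) (prefactor 12) equals 4^k (1/2)_k / k!.
Step ratio: r(k) = -\frac{2}{3} * (k-2) (k+\frac{1}{2}) / [(k-\frac{1}{2}) (k+1)] - rational; roots negated = parameters, x = -\frac{2}{3}, C = 12.

Reduced: x = -\frac{2}{3}, 2F1, upper = {-2, \frac{1}{2}}, lower = {-\frac{1}{2}}, C = 12. Verdict: terminating - upper parameter -2 makes this a finite sum (last index 2), evaluated exactly. Hence: -20.


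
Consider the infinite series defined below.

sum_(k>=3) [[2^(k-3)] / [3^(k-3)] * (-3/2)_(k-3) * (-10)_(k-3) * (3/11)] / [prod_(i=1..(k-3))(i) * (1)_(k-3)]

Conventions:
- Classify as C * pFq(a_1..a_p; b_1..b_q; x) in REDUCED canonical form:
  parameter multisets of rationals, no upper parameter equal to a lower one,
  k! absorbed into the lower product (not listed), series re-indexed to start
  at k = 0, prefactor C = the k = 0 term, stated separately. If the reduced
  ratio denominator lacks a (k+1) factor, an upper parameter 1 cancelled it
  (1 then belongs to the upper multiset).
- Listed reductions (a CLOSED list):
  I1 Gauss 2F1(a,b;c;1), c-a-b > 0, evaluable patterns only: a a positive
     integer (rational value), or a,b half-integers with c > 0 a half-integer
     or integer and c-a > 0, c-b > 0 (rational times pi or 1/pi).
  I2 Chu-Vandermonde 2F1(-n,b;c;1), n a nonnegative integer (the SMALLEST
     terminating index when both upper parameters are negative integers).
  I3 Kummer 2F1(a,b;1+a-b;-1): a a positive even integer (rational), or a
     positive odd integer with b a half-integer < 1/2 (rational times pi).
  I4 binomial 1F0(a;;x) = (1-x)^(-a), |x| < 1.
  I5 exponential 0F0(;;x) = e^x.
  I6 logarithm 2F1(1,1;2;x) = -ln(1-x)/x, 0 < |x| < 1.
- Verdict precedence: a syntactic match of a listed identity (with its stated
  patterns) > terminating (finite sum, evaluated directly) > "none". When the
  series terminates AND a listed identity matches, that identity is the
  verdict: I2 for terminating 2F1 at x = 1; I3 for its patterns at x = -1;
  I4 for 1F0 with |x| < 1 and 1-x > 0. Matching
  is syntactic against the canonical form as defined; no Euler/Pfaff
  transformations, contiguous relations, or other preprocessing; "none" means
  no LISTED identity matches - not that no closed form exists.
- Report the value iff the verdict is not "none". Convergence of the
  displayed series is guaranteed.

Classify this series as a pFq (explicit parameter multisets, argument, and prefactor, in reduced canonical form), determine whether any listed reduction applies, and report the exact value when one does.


Reduced: x = 2/3, 2F1, upper = {-10, -3/2}, lower = {1}, C = 3/11. Verdict: terminating - no listed pattern fits, but -10 in the upper list cuts the series at k = 10; direct evaluation. Value: 85464109/18475776.

Key observation: t_0 = 3/11 here, and the two geometric factors (C = 3/11, x = 2/3) combine into one argument.
Ratio: r(k) = (2/3) * (k-10) (k-3/2) / [(k+1) (k+1)] - rational; roots negated = parameters, x = (2/3), C = 3/11.


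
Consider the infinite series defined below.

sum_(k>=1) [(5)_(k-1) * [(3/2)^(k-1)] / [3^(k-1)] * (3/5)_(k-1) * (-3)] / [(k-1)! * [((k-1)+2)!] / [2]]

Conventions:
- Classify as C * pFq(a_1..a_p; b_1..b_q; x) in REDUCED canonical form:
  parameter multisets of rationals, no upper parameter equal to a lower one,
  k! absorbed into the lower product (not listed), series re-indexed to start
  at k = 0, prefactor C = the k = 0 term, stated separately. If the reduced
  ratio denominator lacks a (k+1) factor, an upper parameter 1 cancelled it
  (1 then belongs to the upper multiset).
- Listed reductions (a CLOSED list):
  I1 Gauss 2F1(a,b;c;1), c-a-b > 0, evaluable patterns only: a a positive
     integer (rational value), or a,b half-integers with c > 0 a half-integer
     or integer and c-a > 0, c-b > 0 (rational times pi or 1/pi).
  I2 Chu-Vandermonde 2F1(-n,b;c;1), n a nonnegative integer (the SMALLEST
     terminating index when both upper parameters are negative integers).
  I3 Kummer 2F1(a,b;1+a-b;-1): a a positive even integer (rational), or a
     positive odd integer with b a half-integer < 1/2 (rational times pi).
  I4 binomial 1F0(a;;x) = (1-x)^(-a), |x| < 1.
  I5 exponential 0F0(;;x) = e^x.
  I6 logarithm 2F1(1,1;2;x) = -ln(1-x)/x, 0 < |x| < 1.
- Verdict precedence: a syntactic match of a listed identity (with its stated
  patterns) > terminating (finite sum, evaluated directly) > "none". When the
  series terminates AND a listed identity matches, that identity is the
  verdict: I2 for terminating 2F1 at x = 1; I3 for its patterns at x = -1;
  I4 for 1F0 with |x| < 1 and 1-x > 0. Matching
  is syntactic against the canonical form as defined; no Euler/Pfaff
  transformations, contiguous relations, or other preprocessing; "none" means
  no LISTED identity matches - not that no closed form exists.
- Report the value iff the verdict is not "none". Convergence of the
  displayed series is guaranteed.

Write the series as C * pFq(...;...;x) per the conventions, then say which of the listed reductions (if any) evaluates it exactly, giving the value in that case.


Key observation: t_0 being -3, the two k-th powers (C = -3) combine into one argument.
Step ratio: r(k) = (1/2) * (k+3/5) (k+5) / [(k+3) (k+1)] ; factor over Q: parameters, x = (1/2), and C = -3.

Canonical form: C = -3 times 2F1 with upper {3/5, 5}, lower {3}, x = 1/2. Verdict: none - at argument 1/2 the multisets {3/5, 5} ; {3} match no listed identity.


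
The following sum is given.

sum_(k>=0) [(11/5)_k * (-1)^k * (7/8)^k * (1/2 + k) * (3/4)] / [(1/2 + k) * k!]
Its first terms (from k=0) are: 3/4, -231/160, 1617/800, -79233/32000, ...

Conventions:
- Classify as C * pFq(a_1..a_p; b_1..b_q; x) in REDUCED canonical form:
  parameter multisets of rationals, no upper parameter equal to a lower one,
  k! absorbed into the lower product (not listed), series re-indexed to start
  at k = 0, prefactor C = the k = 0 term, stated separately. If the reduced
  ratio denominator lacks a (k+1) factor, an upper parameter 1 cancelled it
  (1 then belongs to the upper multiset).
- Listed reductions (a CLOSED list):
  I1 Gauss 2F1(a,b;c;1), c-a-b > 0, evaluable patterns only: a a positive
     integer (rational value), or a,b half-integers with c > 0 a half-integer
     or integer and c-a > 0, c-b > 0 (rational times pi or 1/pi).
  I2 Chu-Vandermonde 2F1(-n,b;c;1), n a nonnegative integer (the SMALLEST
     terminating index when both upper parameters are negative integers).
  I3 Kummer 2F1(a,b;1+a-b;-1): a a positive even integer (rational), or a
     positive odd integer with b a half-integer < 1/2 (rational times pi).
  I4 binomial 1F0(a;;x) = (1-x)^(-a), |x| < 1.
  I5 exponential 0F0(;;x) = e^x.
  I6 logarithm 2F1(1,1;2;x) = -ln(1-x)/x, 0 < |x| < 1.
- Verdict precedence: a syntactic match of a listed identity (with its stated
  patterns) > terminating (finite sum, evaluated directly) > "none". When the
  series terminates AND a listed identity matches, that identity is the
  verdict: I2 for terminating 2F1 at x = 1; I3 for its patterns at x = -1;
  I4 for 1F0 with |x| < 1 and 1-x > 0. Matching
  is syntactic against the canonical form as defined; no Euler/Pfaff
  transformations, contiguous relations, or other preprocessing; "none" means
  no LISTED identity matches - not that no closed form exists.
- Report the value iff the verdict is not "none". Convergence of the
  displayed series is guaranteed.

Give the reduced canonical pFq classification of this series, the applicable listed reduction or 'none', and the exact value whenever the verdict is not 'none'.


Classification (C = 3/4): 1F0 with upper {11/5}, lower {-}, argument x = -7/8. Verdict: the I4 binomial reduction fires (the 1F0 binomial series: exponent -11/5, x = -7/8). Its exact value is (3/4) * (15/8)^(-11/5).

The tell: t_0 = 3/4 here, and the (-1)^k factor (C = 3/4) folds into the argument's sign.
Term ratio: r(k) = (-7/8) * (k+11/5) / [(k+1)] - rational in k. x = (-7/8); t_0 = 3/4; negate the roots.
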